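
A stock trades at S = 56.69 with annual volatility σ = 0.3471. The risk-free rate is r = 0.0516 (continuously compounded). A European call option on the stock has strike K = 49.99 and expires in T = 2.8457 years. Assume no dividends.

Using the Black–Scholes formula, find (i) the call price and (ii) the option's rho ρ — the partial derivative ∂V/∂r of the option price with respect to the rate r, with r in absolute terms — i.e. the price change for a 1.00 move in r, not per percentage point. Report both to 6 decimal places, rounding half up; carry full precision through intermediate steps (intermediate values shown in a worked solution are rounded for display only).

σ√T = 0.3471·√2.8457 = 0.585530
d₁ = (ln(S/K) + (r+σ²/2)T) / (σ√T) = (ln(56.69/49.99) + (0.0516+0.3471²/2)·2.8457) / 0.585530 = (0.125775 + 0.318261) / 0.585530 = 0.758348
d₂ = d₁ − σ√T = 0.758348 − 0.585530 = 0.172818
e^{−rT} = e^{−0.0516·2.8457} = 0.863434
N(d₁) = 0.775879,  N(d₂) = 0.568603
Call price V = S·N(d₁) − K·e^{−rT}·N(d₂) = 43.984565 − 24.542634 = 19.441931
ρ = K·T·e^{−rT}·N(d₂) = 69.840975

price = 19.441931
ρ = 69.840975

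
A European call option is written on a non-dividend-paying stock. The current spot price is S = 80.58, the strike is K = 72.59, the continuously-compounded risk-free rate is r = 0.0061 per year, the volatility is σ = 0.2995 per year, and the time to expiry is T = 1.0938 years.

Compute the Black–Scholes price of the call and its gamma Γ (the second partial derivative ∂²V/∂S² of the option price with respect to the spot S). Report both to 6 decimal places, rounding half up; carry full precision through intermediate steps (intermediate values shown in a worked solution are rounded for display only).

price = 14.323348
Γ = 0.013869

σ√T = 0.2995·√1.0938 = 0.313232
d₁ = (ln(S/K) + (r+σ²/2)T) / (σ√T) = (ln(80.58/72.59) + (0.0061+0.2995²/2)·1.0938) / 0.313232 = (0.104423 + 0.055729) / 0.313232 = 0.511291
d₂ = d₁ − σ√T = 0.511291 − 0.313232 = 0.198059
e^{−rT} = e^{−0.0061·1.0938} = 0.993350
N(d₁) = 0.695426,  N(d₂) = 0.578501
Call price V = S·N(d₁) − K·e^{−rT}·N(d₂) = 56.037453 − 41.714105 = 14.323348
φ(d₁) = (1/√(2π))·e^{−d₁²/2} = 0.350061
Γ = φ(d₁) / (S·σ·√T) = 0.013869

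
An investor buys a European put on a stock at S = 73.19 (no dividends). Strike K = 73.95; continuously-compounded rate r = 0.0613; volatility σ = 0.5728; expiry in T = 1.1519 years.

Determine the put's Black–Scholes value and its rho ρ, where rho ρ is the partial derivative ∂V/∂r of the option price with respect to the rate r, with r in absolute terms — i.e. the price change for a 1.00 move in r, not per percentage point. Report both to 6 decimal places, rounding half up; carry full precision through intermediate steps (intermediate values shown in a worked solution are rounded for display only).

price = 15.093713
ρ = -46.268328

σ√T = 0.5728·√1.1519 = 0.614767
d₁ = (ln(S/K) + (r+σ²/2)T) / (σ√T) = (ln(73.19/73.95) + (0.0613+0.5728²/2)·1.1519) / 0.614767 = (-0.010330 + 0.259581) / 0.614767 = 0.405439
d₂ = d₁ − σ√T = 0.405439 − 0.614767 = -0.209328
e^{−rT} = e^{−0.0613·1.1519} = 0.931824
N(−d₁) = 0.342578,  N(−d₂) = 0.582904
Put price V = K·e^{−rT}·N(−d₂) − S·N(−d₁) = 40.166966 − 25.073253 = 15.093713
ρ = −K·T·e^{−rT}·N(−d₂) = -46.268328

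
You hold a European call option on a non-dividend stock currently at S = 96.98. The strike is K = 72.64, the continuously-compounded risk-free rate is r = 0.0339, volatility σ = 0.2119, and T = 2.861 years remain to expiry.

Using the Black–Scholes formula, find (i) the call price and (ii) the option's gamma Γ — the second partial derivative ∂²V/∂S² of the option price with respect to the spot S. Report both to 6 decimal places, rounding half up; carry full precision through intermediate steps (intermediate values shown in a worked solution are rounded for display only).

price = 33.091050
Γ = 0.005215

σ√T = 0.2119·√2.861 = 0.358418
d₁ = (ln(S/K) + (r+σ²/2)T) / (σ√T) = (ln(96.98/72.64) + (0.0339+0.2119²/2)·2.861) / 0.358418 = (0.288989 + 0.161220) / 0.358418 = 1.256099
d₂ = d₁ − σ√T = 1.256099 − 0.358418 = 0.897681
e^{−rT} = e^{−0.0339·2.861} = 0.907567
N(d₁) = 0.895460,  N(d₂) = 0.815322
Call price V = S·N(d₁) − K·e^{−rT}·N(d₂) = 86.841713 − 53.750663 = 33.091050
φ(d₁) = (1/√(2π))·e^{−d₁²/2} = 0.181258
Γ = φ(d₁) / (S·σ·√T) = 0.005215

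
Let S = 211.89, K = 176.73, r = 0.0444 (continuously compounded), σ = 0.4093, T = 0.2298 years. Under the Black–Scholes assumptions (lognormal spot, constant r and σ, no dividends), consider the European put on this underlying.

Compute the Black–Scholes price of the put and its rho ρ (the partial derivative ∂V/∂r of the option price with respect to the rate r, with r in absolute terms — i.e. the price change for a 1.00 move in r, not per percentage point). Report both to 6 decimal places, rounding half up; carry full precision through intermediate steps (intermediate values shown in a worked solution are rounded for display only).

price = 3.279141
ρ = -7.629820

σ√T = 0.4093·√0.2298 = 0.196208
d₁ = (ln(S/K) + (r+σ²/2)T) / (σ√T) = (ln(211.89/176.73) + (0.0444+0.4093²/2)·0.2298) / 0.196208 = (0.181444 + 0.029452) / 0.196208 = 1.074859
d₂ = d₁ − σ√T = 1.074859 − 0.196208 = 0.878651
e^{−rT} = e^{−0.0444·0.2298} = 0.989849
N(−d₁) = 0.141219,  N(−d₂) = 0.189795
Put price V = K·e^{−rT}·N(−d₂) − S·N(−d₁) = 33.202000 − 29.922859 = 3.279141
ρ = −K·T·e^{−rT}·N(−d₂) = -7.629820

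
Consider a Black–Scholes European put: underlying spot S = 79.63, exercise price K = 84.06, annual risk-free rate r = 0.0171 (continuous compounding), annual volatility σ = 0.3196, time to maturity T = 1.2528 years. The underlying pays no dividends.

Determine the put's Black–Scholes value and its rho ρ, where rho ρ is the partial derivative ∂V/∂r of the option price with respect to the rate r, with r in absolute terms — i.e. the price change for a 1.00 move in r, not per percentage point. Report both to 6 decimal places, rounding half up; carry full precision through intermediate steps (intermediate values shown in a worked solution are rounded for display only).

price = 12.863439
ρ = -62.521456

σ√T = 0.3196·√1.2528 = 0.357724
d₁ = (ln(S/K) + (r+σ²/2)T) / (σ√T) = (ln(79.63/84.06) + (0.0171+0.3196²/2)·1.2528) / 0.357724 = (-0.054140 + 0.085406) / 0.357724 = 0.087403
d₂ = d₁ − σ√T = 0.087403 − 0.357724 = -0.270321
e^{−rT} = e^{−0.0171·1.2528} = 0.978805
N(−d₁) = 0.465176,  N(−d₂) = 0.606543
Put price V = K·e^{−rT}·N(−d₂) − S·N(−d₁) = 49.905377 − 37.041938 = 12.863439
ρ = −K·T·e^{−rT}·N(−d₂) = -62.521456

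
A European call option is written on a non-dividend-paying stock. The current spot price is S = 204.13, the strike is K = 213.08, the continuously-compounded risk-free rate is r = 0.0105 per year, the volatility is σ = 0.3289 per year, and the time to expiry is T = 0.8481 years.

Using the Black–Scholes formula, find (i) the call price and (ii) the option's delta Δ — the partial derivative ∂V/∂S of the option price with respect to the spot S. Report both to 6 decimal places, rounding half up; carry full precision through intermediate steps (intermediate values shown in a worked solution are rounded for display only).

σ√T = 0.3289·√0.8481 = 0.302892
d₁ = (ln(S/K) + (r+σ²/2)T) / (σ√T) = (ln(204.13/213.08) + (0.0105+0.3289²/2)·0.8481) / 0.302892 = (-0.042911 + 0.054777) / 0.302892 = 0.039176
d₂ = d₁ − σ√T = 0.039176 − 0.302892 = -0.263716
e^{−rT} = e^{−0.0105·0.8481} = 0.991134
N(d₁) = 0.515625,  N(d₂) = 0.396000
Call price V = S·N(d₁) − K·e^{−rT}·N(d₂) = 105.254531 − 83.631510 = 21.623022
Δ = N(d₁) = 0.515625

price = 21.623022
Δ = 0.515625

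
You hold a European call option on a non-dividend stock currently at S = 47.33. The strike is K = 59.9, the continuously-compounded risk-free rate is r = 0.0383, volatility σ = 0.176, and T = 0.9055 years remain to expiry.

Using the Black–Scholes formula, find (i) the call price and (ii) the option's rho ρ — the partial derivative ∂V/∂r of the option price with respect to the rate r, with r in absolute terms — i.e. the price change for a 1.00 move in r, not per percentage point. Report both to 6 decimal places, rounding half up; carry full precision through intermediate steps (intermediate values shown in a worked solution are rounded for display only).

price = 0.491260
ρ = 5.225646

σ√T = 0.176·√0.9055 = 0.167478
d₁ = (ln(S/K) + (r+σ²/2)T) / (σ√T) = (ln(47.33/59.9) + (0.0383+0.176²/2)·0.9055) / 0.167478 = (-0.235532 + 0.048705) / 0.167478 = -1.115535
d₂ = d₁ − σ√T = -1.115535 − 0.167478 = -1.283012
e^{−rT} = e^{−0.0383·0.9055} = 0.965914
N(d₁) = 0.132311,  N(d₂) = 0.099744
Call price V = S·N(d₁) − K·e^{−rT}·N(d₂) = 6.262266 − 5.771006 = 0.491260
ρ = K·T·e^{−rT}·N(d₂) = 5.225646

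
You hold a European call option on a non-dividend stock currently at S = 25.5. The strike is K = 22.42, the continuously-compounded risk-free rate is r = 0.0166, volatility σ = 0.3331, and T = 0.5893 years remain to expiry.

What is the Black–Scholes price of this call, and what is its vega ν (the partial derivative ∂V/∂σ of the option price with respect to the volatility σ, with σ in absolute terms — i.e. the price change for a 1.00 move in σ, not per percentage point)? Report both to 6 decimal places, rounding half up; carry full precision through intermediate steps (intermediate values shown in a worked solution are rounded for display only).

price = 4.420530
ν = 6.241390

σ√T = 0.3331·√0.5893 = 0.255707
d₁ = (ln(S/K) + (r+σ²/2)T) / (σ√T) = (ln(25.5/22.42) + (0.0166+0.3331²/2)·0.5893) / 0.255707 = (0.128725 + 0.042475) / 0.255707 = 0.669518
d₂ = d₁ − σ√T = 0.669518 − 0.255707 = 0.413811
e^{−rT} = e^{−0.0166·0.5893} = 0.990265
N(d₁) = 0.748417,  N(d₂) = 0.660494
Call price V = S·N(d₁) − K·e^{−rT}·N(d₂) = 19.084643 − 14.664113 = 4.420530
φ(d₁) = (1/√(2π))·e^{−d₁²/2} = 0.318840
ν = S·φ(d₁)·√T = 6.241390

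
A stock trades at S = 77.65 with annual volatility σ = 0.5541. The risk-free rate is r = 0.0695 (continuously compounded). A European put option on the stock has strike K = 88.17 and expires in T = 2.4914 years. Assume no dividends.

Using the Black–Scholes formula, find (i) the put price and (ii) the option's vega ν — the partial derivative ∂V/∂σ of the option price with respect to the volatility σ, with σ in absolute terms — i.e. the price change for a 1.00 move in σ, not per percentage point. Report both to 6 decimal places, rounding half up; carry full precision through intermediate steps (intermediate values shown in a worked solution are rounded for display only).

σ√T = 0.5541·√2.4914 = 0.874601
d₁ = (ln(S/K) + (r+σ²/2)T) / (σ√T) = (ln(77.65/88.17) + (0.0695+0.5541²/2)·2.4914) / 0.874601 = (-0.127055 + 0.555616) / 0.874601 = 0.490007
d₂ = d₁ − σ√T = 0.490007 − 0.874601 = -0.384594
e^{−rT} = e^{−0.0695·2.4914} = 0.841010
N(−d₁) = 0.312065,  N(−d₂) = 0.649731
Put price V = K·e^{−rT}·N(−d₂) − S·N(−d₁) = 48.178720 − 24.231811 = 23.946909
φ(d₁) = (1/√(2π))·e^{−d₁²/2} = 0.353811
ν = S·φ(d₁)·√T = 43.364541

price = 23.946909
ν = 43.364541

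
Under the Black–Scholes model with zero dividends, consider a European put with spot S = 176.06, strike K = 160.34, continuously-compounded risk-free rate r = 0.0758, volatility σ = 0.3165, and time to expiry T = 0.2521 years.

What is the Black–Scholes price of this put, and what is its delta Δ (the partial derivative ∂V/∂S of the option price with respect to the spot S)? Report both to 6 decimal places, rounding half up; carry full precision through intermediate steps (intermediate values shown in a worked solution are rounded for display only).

σ√T = 0.3165·√0.2521 = 0.158913
d₁ = (ln(S/K) + (r+σ²/2)T) / (σ√T) = (ln(176.06/160.34) + (0.0758+0.3165²/2)·0.2521) / 0.158913 = (0.093528 + 0.031736) / 0.158913 = 0.788255
d₂ = d₁ − σ√T = 0.788255 − 0.158913 = 0.629342
e^{−rT} = e^{−0.0758·0.2521} = 0.981072
N(−d₁) = 0.215274,  N(−d₂) = 0.264563
Put price V = K·e^{−rT}·N(−d₂) − S·N(−d₁) = 41.617062 − 37.901100 = 3.715962
Δ = −N(−d₁) = -0.215274

price = 3.715962
Δ = -0.215274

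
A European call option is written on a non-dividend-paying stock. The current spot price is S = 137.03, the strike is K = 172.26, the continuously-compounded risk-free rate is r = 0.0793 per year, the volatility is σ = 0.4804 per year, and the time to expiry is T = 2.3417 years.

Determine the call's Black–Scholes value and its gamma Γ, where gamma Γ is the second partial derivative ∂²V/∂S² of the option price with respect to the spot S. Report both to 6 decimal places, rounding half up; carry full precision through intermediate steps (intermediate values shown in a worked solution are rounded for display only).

price = 37.214362
Γ = 0.003776

σ√T = 0.4804·√2.3417 = 0.735138
d₁ = (ln(S/K) + (r+σ²/2)T) / (σ√T) = (ln(137.03/172.26) + (0.0793+0.4804²/2)·2.3417) / 0.735138 = (-0.228805 + 0.455910) / 0.735138 = 0.308929
d₂ = d₁ − σ√T = 0.308929 − 0.735138 = -0.426209
e^{−rT} = e^{−0.0793·2.3417} = 0.830525
N(d₁) = 0.621312,  N(d₂) = 0.334978
Call price V = S·N(d₁) − K·e^{−rT}·N(d₂) = 85.138418 − 47.924056 = 37.214362
φ(d₁) = (1/√(2π))·e^{−d₁²/2} = 0.380352
Γ = φ(d₁) / (S·σ·√T) = 0.003776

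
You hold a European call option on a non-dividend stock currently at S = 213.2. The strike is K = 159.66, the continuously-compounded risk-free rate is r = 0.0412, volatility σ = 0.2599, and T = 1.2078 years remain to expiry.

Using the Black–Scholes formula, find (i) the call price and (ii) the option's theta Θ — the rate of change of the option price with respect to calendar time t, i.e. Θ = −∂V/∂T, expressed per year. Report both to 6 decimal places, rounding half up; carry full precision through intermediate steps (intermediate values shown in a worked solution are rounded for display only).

price = 64.233895
Θ = -9.486571

σ√T = 0.2599·√1.2078 = 0.285630
d₁ = (ln(S/K) + (r+σ²/2)T) / (σ√T) = (ln(213.2/159.66) + (0.0412+0.2599²/2)·1.2078) / 0.285630 = (0.289184 + 0.090554) / 0.285630 = 1.329474
d₂ = d₁ − σ√T = 1.329474 − 0.285630 = 1.043844
e^{−rT} = e^{−0.0412·1.2078} = 0.951456
N(d₁) = 0.908154,  N(d₂) = 0.851721
Call price V = S·N(d₁) − K·e^{−rT}·N(d₂) = 193.618485 − 129.384589 = 64.233895
φ(d₁) = (1/√(2π))·e^{−d₁²/2} = 0.164855
Θ = −S·φ(d₁)·σ/(2√T) − r·K·e^{−rT}·N(d₂) = −4.155926 − 5.330645 = -9.486571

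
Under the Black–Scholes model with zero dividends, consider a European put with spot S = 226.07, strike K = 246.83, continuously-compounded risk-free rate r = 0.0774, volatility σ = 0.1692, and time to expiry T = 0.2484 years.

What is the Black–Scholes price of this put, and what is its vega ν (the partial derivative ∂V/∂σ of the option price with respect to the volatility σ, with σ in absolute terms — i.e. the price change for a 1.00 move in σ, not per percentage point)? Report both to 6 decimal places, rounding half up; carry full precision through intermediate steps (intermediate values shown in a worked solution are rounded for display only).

price = 18.372929
ν = 33.375363

σ√T = 0.1692·√0.2484 = 0.084329
d₁ = (ln(S/K) + (r+σ²/2)T) / (σ√T) = (ln(226.07/246.83) + (0.0774+0.1692²/2)·0.2484) / 0.084329 = (-0.087855 + 0.022782) / 0.084329 = -0.771661
d₂ = d₁ − σ√T = -0.771661 − 0.084329 = -0.855990
e^{−rT} = e^{−0.0774·0.2484} = 0.980957
N(−d₁) = 0.779843,  N(−d₂) = 0.803998
Put price V = K·e^{−rT}·N(−d₂) − S·N(−d₁) = 194.671925 − 176.298996 = 18.372929
φ(d₁) = (1/√(2π))·e^{−d₁²/2} = 0.296215
ν = S·φ(d₁)·√T = 33.375363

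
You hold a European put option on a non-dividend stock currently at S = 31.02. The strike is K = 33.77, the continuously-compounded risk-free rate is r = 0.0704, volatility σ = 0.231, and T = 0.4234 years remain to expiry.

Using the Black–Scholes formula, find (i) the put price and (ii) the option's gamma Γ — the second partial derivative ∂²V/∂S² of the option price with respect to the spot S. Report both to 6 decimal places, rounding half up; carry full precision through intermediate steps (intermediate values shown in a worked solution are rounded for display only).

σ√T = 0.231·√0.4234 = 0.150310
d₁ = (ln(S/K) + (r+σ²/2)T) / (σ√T) = (ln(31.02/33.77) + (0.0704+0.231²/2)·0.4234) / 0.150310 = (-0.084941 + 0.041104) / 0.150310 = -0.291643
d₂ = d₁ − σ√T = -0.291643 − 0.150310 = -0.441953
e^{−rT} = e^{−0.0704·0.4234} = 0.970632
N(−d₁) = 0.614720,  N(−d₂) = 0.670738
Put price V = K·e^{−rT}·N(−d₂) − S·N(−d₁) = 21.985634 − 19.068619 = 2.917014
φ(d₁) = (1/√(2π))·e^{−d₁²/2} = 0.382332
Γ = φ(d₁) / (S·σ·√T) = 0.082000

price = 2.917014
Γ = 0.082000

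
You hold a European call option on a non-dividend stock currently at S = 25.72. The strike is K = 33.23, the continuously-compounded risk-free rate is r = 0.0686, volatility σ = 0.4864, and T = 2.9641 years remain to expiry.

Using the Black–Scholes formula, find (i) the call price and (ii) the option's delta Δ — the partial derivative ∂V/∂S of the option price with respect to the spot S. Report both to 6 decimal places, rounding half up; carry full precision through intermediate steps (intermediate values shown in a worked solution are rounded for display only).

price = 7.892643
Δ = 0.638930

σ√T = 0.4864·√2.9641 = 0.837414
d₁ = (ln(S/K) + (r+σ²/2)T) / (σ√T) = (ln(25.72/33.23) + (0.0686+0.4864²/2)·2.9641) / 0.837414 = (-0.256184 + 0.553968) / 0.837414 = 0.355599
d₂ = d₁ − σ√T = 0.355599 − 0.837414 = -0.481814
e^{−rT} = e^{−0.0686·2.9641} = 0.816003
N(d₁) = 0.638930,  N(d₂) = 0.314969
Call price V = S·N(d₁) − K·e^{−rT}·N(d₂) = 16.433273 − 8.540630 = 7.892643
Δ = N(d₁) = 0.638930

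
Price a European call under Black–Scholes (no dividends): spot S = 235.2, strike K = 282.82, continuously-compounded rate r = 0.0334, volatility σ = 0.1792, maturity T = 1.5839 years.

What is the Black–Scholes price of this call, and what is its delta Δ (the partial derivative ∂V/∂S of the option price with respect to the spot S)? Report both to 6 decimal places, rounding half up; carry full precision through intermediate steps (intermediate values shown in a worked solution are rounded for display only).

σ√T = 0.1792·√1.5839 = 0.225529
d₁ = (ln(S/K) + (r+σ²/2)T) / (σ√T) = (ln(235.2/282.82) + (0.0334+0.1792²/2)·1.5839) / 0.225529 = (-0.184374 + 0.078334) / 0.225529 = -0.470187
d₂ = d₁ − σ√T = -0.470187 − 0.225529 = -0.695715
e^{−rT} = e^{−0.0334·1.5839} = 0.948473
N(d₁) = 0.319111,  N(d₂) = 0.243304
Call price V = S·N(d₁) − K·e^{−rT}·N(d₂) = 75.054879 − 65.265469 = 9.789410
Δ = N(d₁) = 0.319111

price = 9.789410
Δ = 0.319111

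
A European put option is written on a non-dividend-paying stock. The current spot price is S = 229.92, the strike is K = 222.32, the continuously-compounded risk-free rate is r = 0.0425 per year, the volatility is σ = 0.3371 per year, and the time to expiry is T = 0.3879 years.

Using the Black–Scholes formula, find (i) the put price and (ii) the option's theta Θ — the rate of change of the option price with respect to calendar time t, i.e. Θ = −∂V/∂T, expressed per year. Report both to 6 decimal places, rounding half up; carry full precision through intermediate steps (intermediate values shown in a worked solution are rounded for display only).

σ√T = 0.3371·√0.3879 = 0.209951
d₁ = (ln(S/K) + (r+σ²/2)T) / (σ√T) = (ln(229.92/222.32) + (0.0425+0.3371²/2)·0.3879) / 0.209951 = (0.033614 + 0.038526) / 0.209951 = 0.343599
d₂ = d₁ − σ√T = 0.343599 − 0.209951 = 0.133648
e^{−rT} = e^{−0.0425·0.3879} = 0.983649
N(−d₁) = 0.365574,  N(−d₂) = 0.446840
Put price V = K·e^{−rT}·N(−d₂) − S·N(−d₁) = 97.717265 − 84.052719 = 13.664546
φ(d₁) = (1/√(2π))·e^{−d₁²/2} = 0.376074
Θ = −S·φ(d₁)·σ/(2√T) + r·K·e^{−rT}·N(−d₂) = −23.400177 + 4.152984 = -19.247194

price = 13.664546
Θ = -19.247194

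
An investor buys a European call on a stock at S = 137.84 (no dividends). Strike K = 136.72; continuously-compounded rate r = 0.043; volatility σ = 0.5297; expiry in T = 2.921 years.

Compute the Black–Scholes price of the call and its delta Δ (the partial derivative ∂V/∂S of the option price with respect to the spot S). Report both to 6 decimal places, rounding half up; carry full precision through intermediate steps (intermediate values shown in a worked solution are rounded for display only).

σ√T = 0.5297·√2.921 = 0.905307
d₁ = (ln(S/K) + (r+σ²/2)T) / (σ√T) = (ln(137.84/136.72) + (0.043+0.5297²/2)·2.921) / 0.905307 = (0.008159 + 0.535393) / 0.905307 = 0.600406
d₂ = d₁ − σ√T = 0.600406 − 0.905307 = -0.304901
e^{−rT} = e^{−0.043·2.921} = 0.881965
N(d₁) = 0.725882,  N(d₂) = 0.380221
Call price V = S·N(d₁) − K·e^{−rT}·N(d₂) = 100.055601 − 45.847892 = 54.207710
Δ = N(d₁) = 0.725882

price = 54.207710
Δ = 0.725882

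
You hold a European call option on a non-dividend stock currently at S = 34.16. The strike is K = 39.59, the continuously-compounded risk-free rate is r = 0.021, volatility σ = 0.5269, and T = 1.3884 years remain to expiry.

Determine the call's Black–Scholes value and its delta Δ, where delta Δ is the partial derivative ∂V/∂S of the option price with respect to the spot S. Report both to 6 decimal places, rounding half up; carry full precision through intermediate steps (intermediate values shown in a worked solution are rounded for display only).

price = 6.858912
Δ = 0.547669

σ√T = 0.5269·√1.3884 = 0.620848
d₁ = (ln(S/K) + (r+σ²/2)T) / (σ√T) = (ln(34.16/39.59) + (0.021+0.5269²/2)·1.3884) / 0.620848 = (-0.147521 + 0.221883) / 0.620848 = 0.119774
d₂ = d₁ − σ√T = 0.119774 − 0.620848 = -0.501074
e^{−rT} = e^{−0.021·1.3884} = 0.971265
N(d₁) = 0.547669,  N(d₂) = 0.308159
Call price V = S·N(d₁) − K·e^{−rT}·N(d₂) = 18.708371 − 11.849458 = 6.858912
Δ = N(d₁) = 0.547669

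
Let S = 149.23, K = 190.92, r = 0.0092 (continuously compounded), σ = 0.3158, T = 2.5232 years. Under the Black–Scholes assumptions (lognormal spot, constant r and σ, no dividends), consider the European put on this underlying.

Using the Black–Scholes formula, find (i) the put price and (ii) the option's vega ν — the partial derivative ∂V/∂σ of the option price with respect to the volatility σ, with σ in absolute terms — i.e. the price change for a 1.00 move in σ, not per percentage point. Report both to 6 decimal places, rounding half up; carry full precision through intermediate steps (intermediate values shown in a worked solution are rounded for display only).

σ√T = 0.3158·√2.5232 = 0.501635
d₁ = (ln(S/K) + (r+σ²/2)T) / (σ√T) = (ln(149.23/190.92) + (0.0092+0.3158²/2)·2.5232) / 0.501635 = (-0.246366 + 0.149032) / 0.501635 = -0.194032
d₂ = d₁ − σ√T = -0.194032 − 0.501635 = -0.695667
e^{−rT} = e^{−0.0092·2.5232} = 0.977054
N(−d₁) = 0.576925,  N(−d₂) = 0.756681
Put price V = K·e^{−rT}·N(−d₂) − S·N(−d₁) = 141.150699 − 86.094471 = 55.056228
φ(d₁) = (1/√(2π))·e^{−d₁²/2} = 0.391503
ν = S·φ(d₁)·√T = 92.804016

price = 55.056228
ν = 92.804016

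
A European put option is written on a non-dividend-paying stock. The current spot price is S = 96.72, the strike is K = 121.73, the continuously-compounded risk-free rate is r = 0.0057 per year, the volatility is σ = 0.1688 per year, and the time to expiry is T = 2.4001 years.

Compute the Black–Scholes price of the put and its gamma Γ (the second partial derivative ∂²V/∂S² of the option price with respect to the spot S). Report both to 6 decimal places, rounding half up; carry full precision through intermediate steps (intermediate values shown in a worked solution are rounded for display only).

σ√T = 0.1688·√2.4001 = 0.261509
d₁ = (ln(S/K) + (r+σ²/2)T) / (σ√T) = (ln(96.72/121.73) + (0.0057+0.1688²/2)·2.4001) / 0.261509 = (-0.229985 + 0.047874) / 0.261509 = -0.696385
d₂ = d₁ − σ√T = -0.696385 − 0.261509 = -0.957894
e^{−rT} = e^{−0.0057·2.4001} = 0.986413
N(−d₁) = 0.756906,  N(−d₂) = 0.830942
Put price V = K·e^{−rT}·N(−d₂) − S·N(−d₁) = 99.776191 − 73.207961 = 26.568230
φ(d₁) = (1/√(2π))·e^{−d₁²/2} = 0.313043
Γ = φ(d₁) / (S·σ·√T) = 0.012377

price = 26.568230
Γ = 0.012377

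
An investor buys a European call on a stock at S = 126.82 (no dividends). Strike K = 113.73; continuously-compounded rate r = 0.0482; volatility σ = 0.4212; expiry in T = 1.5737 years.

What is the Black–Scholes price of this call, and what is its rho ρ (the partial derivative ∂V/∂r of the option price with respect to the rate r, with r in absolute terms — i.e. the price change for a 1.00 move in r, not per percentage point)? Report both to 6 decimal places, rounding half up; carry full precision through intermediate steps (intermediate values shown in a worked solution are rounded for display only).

price = 36.320758
ρ = 88.606396

σ√T = 0.4212·√1.5737 = 0.528384
d₁ = (ln(S/K) + (r+σ²/2)T) / (σ√T) = (ln(126.82/113.73) + (0.0482+0.4212²/2)·1.5737) / 0.528384 = (0.108942 + 0.215447) / 0.528384 = 0.613926
d₂ = d₁ − σ√T = 0.613926 − 0.528384 = 0.085543
e^{−rT} = e^{−0.0482·1.5737} = 0.926953
N(d₁) = 0.730368,  N(d₂) = 0.534085
Call price V = S·N(d₁) − K·e^{−rT}·N(d₂) = 92.625260 − 56.304503 = 36.320758
ρ = K·T·e^{−rT}·N(d₂) = 88.606396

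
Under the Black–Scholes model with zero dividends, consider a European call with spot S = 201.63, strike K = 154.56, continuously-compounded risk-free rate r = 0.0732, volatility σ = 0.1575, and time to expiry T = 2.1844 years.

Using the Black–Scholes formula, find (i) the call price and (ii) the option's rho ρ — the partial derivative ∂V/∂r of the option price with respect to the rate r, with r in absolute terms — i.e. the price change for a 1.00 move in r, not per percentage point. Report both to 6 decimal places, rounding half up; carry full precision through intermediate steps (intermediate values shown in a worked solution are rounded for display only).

σ√T = 0.1575·√2.1844 = 0.232781
d₁ = (ln(S/K) + (r+σ²/2)T) / (σ√T) = (ln(201.63/154.56) + (0.0732+0.1575²/2)·2.1844) / 0.232781 = (0.265852 + 0.186991) / 0.232781 = 1.945366
d₂ = d₁ − σ√T = 1.945366 − 0.232781 = 1.712586
e^{−rT} = e^{−0.0732·2.1844} = 0.852231
N(d₁) = 0.974135,  N(d₂) = 0.956606
Call price V = S·N(d₁) − K·e^{−rT}·N(d₂) = 196.414751 − 126.004829 = 70.409922
ρ = K·T·e^{−rT}·N(d₂) = 275.244948

price = 70.409922
ρ = 275.244948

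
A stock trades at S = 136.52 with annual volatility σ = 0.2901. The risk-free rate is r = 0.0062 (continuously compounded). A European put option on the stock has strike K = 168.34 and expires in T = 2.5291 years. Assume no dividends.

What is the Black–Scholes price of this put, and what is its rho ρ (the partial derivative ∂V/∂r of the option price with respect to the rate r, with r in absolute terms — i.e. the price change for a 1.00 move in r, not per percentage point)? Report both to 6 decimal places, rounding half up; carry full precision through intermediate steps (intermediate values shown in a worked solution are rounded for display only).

price = 44.516525
ρ = -311.166180

σ√T = 0.2901·√2.5291 = 0.461350
d₁ = (ln(S/K) + (r+σ²/2)T) / (σ√T) = (ln(136.52/168.34) + (0.0062+0.2901²/2)·2.5291) / 0.461350 = (-0.209515 + 0.122102) / 0.461350 = -0.189470
d₂ = d₁ − σ√T = -0.189470 − 0.461350 = -0.650821
e^{−rT} = e^{−0.0062·2.5291} = 0.984442
N(−d₁) = 0.575138,  N(−d₂) = 0.742419
Put price V = K·e^{−rT}·N(−d₂) − S·N(−d₁) = 123.034352 − 78.517827 = 44.516525
ρ = −K·T·e^{−rT}·N(−d₂) = -311.166180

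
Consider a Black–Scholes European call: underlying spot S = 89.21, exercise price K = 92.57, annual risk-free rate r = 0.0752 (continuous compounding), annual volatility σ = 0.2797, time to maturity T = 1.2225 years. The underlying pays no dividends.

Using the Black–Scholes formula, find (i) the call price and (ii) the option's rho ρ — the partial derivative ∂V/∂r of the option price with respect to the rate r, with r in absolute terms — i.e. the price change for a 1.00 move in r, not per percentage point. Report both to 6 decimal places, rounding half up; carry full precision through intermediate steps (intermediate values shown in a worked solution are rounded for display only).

price = 13.221455
ρ = 52.564326

σ√T = 0.2797·√1.2225 = 0.309255
d₁ = (ln(S/K) + (r+σ²/2)T) / (σ√T) = (ln(89.21/92.57) + (0.0752+0.2797²/2)·1.2225) / 0.309255 = (-0.036972 + 0.139751) / 0.309255 = 0.332345
d₂ = d₁ − σ√T = 0.332345 − 0.309255 = 0.023090
e^{−rT} = e^{−0.0752·1.2225} = 0.912167
N(d₁) = 0.630186,  N(d₂) = 0.509211
Call price V = S·N(d₁) − K·e^{−rT}·N(d₂) = 56.218859 − 42.997404 = 13.221455
ρ = K·T·e^{−rT}·N(d₂) = 52.564326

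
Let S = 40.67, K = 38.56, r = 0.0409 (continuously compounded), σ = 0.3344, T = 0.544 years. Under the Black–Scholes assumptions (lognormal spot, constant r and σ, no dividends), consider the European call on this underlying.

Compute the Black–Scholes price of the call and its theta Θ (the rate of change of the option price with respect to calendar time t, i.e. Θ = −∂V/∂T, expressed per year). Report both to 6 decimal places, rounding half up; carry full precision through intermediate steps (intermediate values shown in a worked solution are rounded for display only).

price = 5.503610
Θ = -4.237073

σ√T = 0.3344·√0.544 = 0.246641
d₁ = (ln(S/K) + (r+σ²/2)T) / (σ√T) = (ln(40.67/38.56) + (0.0409+0.3344²/2)·0.544) / 0.246641 = (0.053275 + 0.052666) / 0.246641 = 0.429534
d₂ = d₁ − σ√T = 0.429534 − 0.246641 = 0.182893
e^{−rT} = e^{−0.0409·0.544} = 0.977996
N(d₁) = 0.666233,  N(d₂) = 0.572559
Call price V = S·N(d₁) − K·e^{−rT}·N(d₂) = 27.095683 − 21.592072 = 5.503610
φ(d₁) = (1/√(2π))·e^{−d₁²/2} = 0.363786
Θ = −S·φ(d₁)·σ/(2√T) − r·K·e^{−rT}·N(d₂) = −3.353957 − 0.883116 = -4.237073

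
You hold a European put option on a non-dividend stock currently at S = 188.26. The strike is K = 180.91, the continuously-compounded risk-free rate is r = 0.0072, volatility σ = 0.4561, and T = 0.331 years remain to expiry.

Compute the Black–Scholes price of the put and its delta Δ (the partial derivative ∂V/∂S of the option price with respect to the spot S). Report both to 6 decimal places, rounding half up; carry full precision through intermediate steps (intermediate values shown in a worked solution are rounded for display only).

price = 15.602136
Δ = -0.385124

σ√T = 0.4561·√0.331 = 0.262406
d₁ = (ln(S/K) + (r+σ²/2)T) / (σ√T) = (ln(188.26/180.91) + (0.0072+0.4561²/2)·0.331) / 0.262406 = (0.039824 + 0.036812) / 0.262406 = 0.292051
d₂ = d₁ − σ√T = 0.292051 − 0.262406 = 0.029645
e^{−rT} = e^{−0.0072·0.331} = 0.997620
N(−d₁) = 0.385124,  N(−d₂) = 0.488175
Put price V = K·e^{−rT}·N(−d₂) − S·N(−d₁) = 88.105537 − 72.503401 = 15.602136
Δ = −N(−d₁) = -0.385124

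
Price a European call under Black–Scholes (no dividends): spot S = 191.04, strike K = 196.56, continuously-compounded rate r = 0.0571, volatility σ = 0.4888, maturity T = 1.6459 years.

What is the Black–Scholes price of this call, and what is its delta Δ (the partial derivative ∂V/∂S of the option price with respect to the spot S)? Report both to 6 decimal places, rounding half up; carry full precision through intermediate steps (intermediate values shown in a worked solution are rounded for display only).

σ√T = 0.4888·√1.6459 = 0.627094
d₁ = (ln(S/K) + (r+σ²/2)T) / (σ√T) = (ln(191.04/196.56) + (0.0571+0.4888²/2)·1.6459) / 0.627094 = (-0.028485 + 0.290605) / 0.627094 = 0.417991
d₂ = d₁ − σ√T = 0.417991 − 0.627094 = -0.209104
e^{−rT} = e^{−0.0571·1.6459} = 0.910300
N(d₁) = 0.662023,  N(d₂) = 0.417184
Call price V = S·N(d₁) − K·e^{−rT}·N(d₂) = 126.472888 − 74.646091 = 51.826797
Δ = N(d₁) = 0.662023

price = 51.826797
Δ = 0.662023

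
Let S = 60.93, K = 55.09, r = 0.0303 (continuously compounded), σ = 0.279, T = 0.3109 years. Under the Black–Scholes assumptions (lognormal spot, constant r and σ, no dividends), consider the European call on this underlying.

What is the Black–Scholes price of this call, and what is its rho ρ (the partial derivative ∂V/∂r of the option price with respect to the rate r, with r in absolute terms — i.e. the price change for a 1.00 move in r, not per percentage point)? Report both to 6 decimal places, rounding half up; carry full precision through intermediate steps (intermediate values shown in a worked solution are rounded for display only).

σ√T = 0.279·√0.3109 = 0.155566
d₁ = (ln(S/K) + (r+σ²/2)T) / (σ√T) = (ln(60.93/55.09) + (0.0303+0.279²/2)·0.3109) / 0.155566 = (0.100757 + 0.021521) / 0.155566 = 0.786021
d₂ = d₁ − σ√T = 0.786021 − 0.155566 = 0.630455
e^{−rT} = e^{−0.0303·0.3109} = 0.990624
N(d₁) = 0.784072,  N(d₂) = 0.735802
Call price V = S·N(d₁) − K·e^{−rT}·N(d₂) = 47.773532 − 40.155246 = 7.618285
ρ = K·T·e^{−rT}·N(d₂) = 12.484266

price = 7.618285
ρ = 12.484266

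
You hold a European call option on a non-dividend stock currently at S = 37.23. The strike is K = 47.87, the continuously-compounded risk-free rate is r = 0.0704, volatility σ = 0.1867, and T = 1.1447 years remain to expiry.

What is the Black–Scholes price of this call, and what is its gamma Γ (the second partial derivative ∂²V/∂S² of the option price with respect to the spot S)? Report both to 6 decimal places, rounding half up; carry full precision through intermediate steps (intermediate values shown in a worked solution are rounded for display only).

σ√T = 0.1867·√1.1447 = 0.199752
d₁ = (ln(S/K) + (r+σ²/2)T) / (σ√T) = (ln(37.23/47.87) + (0.0704+0.1867²/2)·1.1447) / 0.199752 = (-0.251374 + 0.100537) / 0.199752 = -0.755123
d₂ = d₁ − σ√T = -0.755123 − 0.199752 = -0.954874
e^{−rT} = e^{−0.0704·1.1447} = 0.922575
N(d₁) = 0.225088,  N(d₂) = 0.169821
Call price V = S·N(d₁) − K·e^{−rT}·N(d₂) = 8.380016 − 7.499902 = 0.880114
φ(d₁) = (1/√(2π))·e^{−d₁²/2} = 0.299979
Γ = φ(d₁) / (S·σ·√T) = 0.040337

price = 0.880114
Γ = 0.040337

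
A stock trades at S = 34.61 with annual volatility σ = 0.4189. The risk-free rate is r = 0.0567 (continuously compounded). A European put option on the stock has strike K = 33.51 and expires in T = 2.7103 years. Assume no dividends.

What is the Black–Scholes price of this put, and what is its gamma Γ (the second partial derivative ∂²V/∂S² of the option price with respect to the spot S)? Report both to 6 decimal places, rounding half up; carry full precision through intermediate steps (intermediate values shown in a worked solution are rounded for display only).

σ√T = 0.4189·√2.7103 = 0.689635
d₁ = (ln(S/K) + (r+σ²/2)T) / (σ√T) = (ln(34.61/33.51) + (0.0567+0.4189²/2)·2.7103) / 0.689635 = (0.032299 + 0.391472) / 0.689635 = 0.614486
d₂ = d₁ − σ√T = 0.614486 − 0.689635 = -0.075149
e^{−rT} = e^{−0.0567·2.7103} = 0.857552
N(−d₁) = 0.269447,  N(−d₂) = 0.529952
Put price V = K·e^{−rT}·N(−d₂) − S·N(−d₁) = 15.228988 − 9.325566 = 5.903422
φ(d₁) = (1/√(2π))·e^{−d₁²/2} = 0.330306
Γ = φ(d₁) / (S·σ·√T) = 0.013839

price = 5.903422
Γ = 0.013839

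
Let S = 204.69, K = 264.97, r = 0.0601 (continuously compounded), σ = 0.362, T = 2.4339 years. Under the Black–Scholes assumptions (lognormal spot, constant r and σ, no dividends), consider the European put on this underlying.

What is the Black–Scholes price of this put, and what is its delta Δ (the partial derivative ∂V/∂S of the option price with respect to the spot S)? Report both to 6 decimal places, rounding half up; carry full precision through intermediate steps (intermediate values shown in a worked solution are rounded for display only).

price = 61.232245
Δ = -0.466393

σ√T = 0.362·√2.4339 = 0.564755
d₁ = (ln(S/K) + (r+σ²/2)T) / (σ√T) = (ln(204.69/264.97) + (0.0601+0.362²/2)·2.4339) / 0.564755 = (-0.258120 + 0.305751) / 0.564755 = 0.084340
d₂ = d₁ − σ√T = 0.084340 − 0.564755 = -0.480415
e^{−rT} = e^{−0.0601·2.4339} = 0.863918
N(−d₁) = 0.466393,  N(−d₂) = 0.684534
Put price V = K·e^{−rT}·N(−d₂) − S·N(−d₁) = 156.698241 − 95.465995 = 61.232245
Δ = −N(−d₁) = -0.466393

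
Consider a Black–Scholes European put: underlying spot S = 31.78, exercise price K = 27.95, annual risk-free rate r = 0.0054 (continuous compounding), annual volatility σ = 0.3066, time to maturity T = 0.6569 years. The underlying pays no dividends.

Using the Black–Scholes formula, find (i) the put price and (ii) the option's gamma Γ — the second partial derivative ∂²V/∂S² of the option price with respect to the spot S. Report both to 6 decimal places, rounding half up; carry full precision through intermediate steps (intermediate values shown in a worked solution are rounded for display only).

price = 1.387138
Γ = 0.040755

σ√T = 0.3066·√0.6569 = 0.248497
d₁ = (ln(S/K) + (r+σ²/2)T) / (σ√T) = (ln(31.78/27.95) + (0.0054+0.3066²/2)·0.6569) / 0.248497 = (0.128420 + 0.034423) / 0.248497 = 0.655310
d₂ = d₁ − σ√T = 0.655310 − 0.248497 = 0.406812
e^{−rT} = e^{−0.0054·0.6569} = 0.996459
N(−d₁) = 0.256134,  N(−d₂) = 0.342073
Put price V = K·e^{−rT}·N(−d₂) − S·N(−d₁) = 9.527085 − 8.139946 = 1.387138
φ(d₁) = (1/√(2π))·e^{−d₁²/2} = 0.321855
Γ = φ(d₁) / (S·σ·√T) = 0.040755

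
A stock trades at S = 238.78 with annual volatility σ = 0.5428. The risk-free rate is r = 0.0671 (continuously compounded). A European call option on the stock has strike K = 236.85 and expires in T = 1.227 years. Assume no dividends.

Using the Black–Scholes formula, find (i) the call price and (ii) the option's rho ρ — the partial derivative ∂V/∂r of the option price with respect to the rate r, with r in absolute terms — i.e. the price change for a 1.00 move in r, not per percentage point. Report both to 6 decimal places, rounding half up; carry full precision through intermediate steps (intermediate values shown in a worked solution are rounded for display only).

price = 64.900329
ρ = 117.845694

σ√T = 0.5428·√1.227 = 0.601260
d₁ = (ln(S/K) + (r+σ²/2)T) / (σ√T) = (ln(238.78/236.85) + (0.0671+0.5428²/2)·1.227) / 0.601260 = (0.008116 + 0.263088) / 0.601260 = 0.451060
d₂ = d₁ − σ√T = 0.451060 − 0.601260 = -0.150200
e^{−rT} = e^{−0.0671·1.227} = 0.920966
N(d₁) = 0.674027,  N(d₂) = 0.440303
Call price V = S·N(d₁) − K·e^{−rT}·N(d₂) = 160.944090 − 96.043761 = 64.900329
ρ = K·T·e^{−rT}·N(d₂) = 117.845694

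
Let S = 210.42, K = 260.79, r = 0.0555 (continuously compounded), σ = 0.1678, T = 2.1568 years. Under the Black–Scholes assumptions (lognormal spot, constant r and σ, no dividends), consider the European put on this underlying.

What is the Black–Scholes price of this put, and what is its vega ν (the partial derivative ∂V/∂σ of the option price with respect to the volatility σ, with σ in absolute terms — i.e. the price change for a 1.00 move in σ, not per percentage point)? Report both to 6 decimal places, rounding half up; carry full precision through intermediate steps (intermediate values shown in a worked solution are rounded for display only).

price = 33.713588
ν = 119.125927

σ√T = 0.1678·√2.1568 = 0.246432
d₁ = (ln(S/K) + (r+σ²/2)T) / (σ√T) = (ln(210.42/260.79) + (0.0555+0.1678²/2)·2.1568) / 0.246432 = (-0.214610 + 0.150067) / 0.246432 = -0.261911
d₂ = d₁ − σ√T = -0.261911 − 0.246432 = -0.508343
e^{−rT} = e^{−0.0555·2.1568} = 0.887184
N(−d₁) = 0.603305,  N(−d₂) = 0.694394
Put price V = K·e^{−rT}·N(−d₂) − S·N(−d₁) = 160.661019 − 126.947430 = 33.713588
φ(d₁) = (1/√(2π))·e^{−d₁²/2} = 0.385491
ν = S·φ(d₁)·√T = 119.125927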